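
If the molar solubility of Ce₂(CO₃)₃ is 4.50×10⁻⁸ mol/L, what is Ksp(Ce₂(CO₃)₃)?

Ce₂(CO₃)₃(s) ⇌ 2 Ce³⁺(aq) + 3 CO₃²⁻(aq)
Call the molar solubility s, so that [Ce³⁺] = 2s and [CO₃²⁻] = 3s.
Ksp = [Ce³⁺]^2[CO₃²⁻]^3 = (2s)^2 · (3s)^3 = 108s^5
Ksp = 108 × (4.50×10⁻⁸)^5 = 1.99×10⁻³⁵

Ksp = 1.99×10⁻³⁵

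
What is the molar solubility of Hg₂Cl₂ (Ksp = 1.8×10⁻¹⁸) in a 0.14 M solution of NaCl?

9.2×10⁻¹⁷ M

Hg₂Cl₂(s) ⇌ Hg₂²⁺(aq) + 2 Cl⁻(aq)
Cl⁻ is already present at 0.14 M. If s mol/L of Hg₂Cl₂ dissolves, [Hg₂²⁺] = s while [Cl⁻] ≈ 0.14 M.
Ksp = [Hg₂²⁺][Cl⁻]^2 = s(0.14)^2
s = 1.8×10⁻¹⁸ / (0.14)^2 = 9.2×10⁻¹⁷
s = 9.2×10⁻¹⁷ M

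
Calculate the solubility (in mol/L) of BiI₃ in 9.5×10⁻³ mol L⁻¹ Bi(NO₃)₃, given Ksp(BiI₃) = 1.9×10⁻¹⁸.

BiI₃(s) ⇌ Bi³⁺(aq) + 3 I⁻(aq)
Bi³⁺ is already present at 9.5×10⁻³ mol L⁻¹. If s mol/L of BiI₃ dissolves, [I⁻] = 3s while [Bi³⁺] ≈ 9.5×10⁻³ mol L⁻¹.
Ksp = [Bi³⁺][I⁻]^3 = (9.5×10⁻³)(3s)^3
(3s)^3 = 1.9×10⁻¹⁸ / (9.5×10⁻³) = 2.0×10⁻¹⁶
s = 1.9×10⁻⁶ mol L⁻¹

1.9×10⁻⁶ M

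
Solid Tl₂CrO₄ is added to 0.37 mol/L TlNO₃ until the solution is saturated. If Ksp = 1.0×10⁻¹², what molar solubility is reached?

7.3×10⁻¹² M

Tl₂CrO₄(s) ⇌ 2 Tl⁺(aq) + CrO₄²⁻(aq)
Let s be the solubility of Tl₂CrO₄ here. The common ion gives [Tl⁺] ≈ 0.37 mol/L, and [CrO₄²⁻] = s.
Ksp = [Tl⁺]^2[CrO₄²⁻] = (0.37)^2s
s = 1.0×10⁻¹² / (0.37)^2 = 7.3×10⁻¹²
s = 7.3×10⁻¹² mol/L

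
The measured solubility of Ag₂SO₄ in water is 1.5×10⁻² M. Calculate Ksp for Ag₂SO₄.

Ksp = 1.4×10⁻⁵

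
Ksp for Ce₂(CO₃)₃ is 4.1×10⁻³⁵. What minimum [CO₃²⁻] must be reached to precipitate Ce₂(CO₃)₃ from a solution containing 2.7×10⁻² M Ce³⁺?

Precipitation begins when Q = Ksp.
Ce₂(CO₃)₃(s) ⇌ 2 Ce³⁺(aq) + 3 CO₃²⁻(aq)
Ksp = [Ce³⁺]^2[CO₃²⁻]^3 = [CO₃²⁻]^3(2.7×10⁻²)^2
[CO₃²⁻]^3 = 4.1×10⁻³⁵ / (2.7×10⁻²)^2 = 5.6×10⁻³²
[CO₃²⁻] = 3.8×10⁻¹¹ M

3.8×10⁻¹¹ M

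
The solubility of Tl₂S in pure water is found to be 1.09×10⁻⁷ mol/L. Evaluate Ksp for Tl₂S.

Tl₂S(s) ⇌ 2 Tl⁺(aq) + S²⁻(aq)
Let s be the molar solubility. Then [Tl⁺] = 2s and [S²⁻] = s.
Ksp = [Tl⁺]^2[S²⁻] = (2s)^2 · s = 4s^3
Ksp = 4 × (1.09×10⁻⁷)^3 = 5.18×10⁻²¹

Ksp = 5.18×10⁻²¹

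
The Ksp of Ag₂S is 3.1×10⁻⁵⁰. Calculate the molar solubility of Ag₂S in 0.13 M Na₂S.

2.4×10⁻²⁵ M

Ag₂S(s) ⇌ 2 Ag⁺(aq) + S²⁻(aq)
S²⁻ is already present at 0.13 M. If s mol/L of Ag₂S dissolves, [Ag⁺] = 2s while [S²⁻] ≈ 0.13 M.
Ksp = [Ag⁺]^2[S²⁻] = (2s)^2(0.13)
(2s)^2 = 3.1×10⁻⁵⁰ / (0.13) = 2.4×10⁻⁴⁹
s = 2.4×10⁻²⁵ M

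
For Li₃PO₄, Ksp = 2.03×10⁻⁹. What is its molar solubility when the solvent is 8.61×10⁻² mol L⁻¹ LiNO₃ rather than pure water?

3.18×10⁻⁶ M

Li₃PO₄(s) ⇌ 3 Li⁺(aq) + PO₄³⁻(aq)
The solution already contains Li⁺ at 8.61×10⁻² mol L⁻¹. Let s be the molar solubility of Li₃PO₄.
[Li⁺] ≈ 8.61×10⁻² mol L⁻¹ (common ion dominates); [PO₄³⁻] = s.
Ksp = [Li⁺]^3[PO₄³⁻] = (8.61×10⁻²)^3s
s = 2.03×10⁻⁹ / (8.61×10⁻²)^3 = 3.18×10⁻⁶
s = 3.18×10⁻⁶ mol L⁻¹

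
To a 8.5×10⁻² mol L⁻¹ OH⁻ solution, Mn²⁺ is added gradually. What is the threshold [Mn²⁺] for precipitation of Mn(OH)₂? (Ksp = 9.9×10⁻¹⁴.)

Precipitation begins when Q = Ksp.
Mn(OH)₂(s) ⇌ Mn²⁺(aq) + 2 OH⁻(aq)
Ksp = [Mn²⁺][OH⁻]^2 = [Mn²⁺](8.5×10⁻²)^2
[Mn²⁺] = 9.9×10⁻¹⁴ / (8.5×10⁻²)^2 = 1.4×10⁻¹¹
[Mn²⁺] = 1.4×10⁻¹¹ mol L⁻¹

1.4×10⁻¹¹ M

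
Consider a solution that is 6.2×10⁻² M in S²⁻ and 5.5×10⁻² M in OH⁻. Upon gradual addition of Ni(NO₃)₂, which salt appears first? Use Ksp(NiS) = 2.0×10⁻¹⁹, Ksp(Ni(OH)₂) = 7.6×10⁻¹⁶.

NiS

Each salt precipitates once Q = Ksp for that salt.
For NiS: [Ni²⁺] = (Ksp/[S²⁻]) = 3.2×10⁻¹⁸ M
For Ni(OH)₂: [Ni²⁺] = (Ksp/[OH⁻]^2) = 2.5×10⁻¹³ M
The smaller threshold [Ni²⁺] is reached first, so NiS precipitates first.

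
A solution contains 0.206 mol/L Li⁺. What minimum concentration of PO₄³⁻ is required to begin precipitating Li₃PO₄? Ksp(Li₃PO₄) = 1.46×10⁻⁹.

A salt starts to precipitate once the ion product Q reaches its Ksp.
Li₃PO₄(s) ⇌ 3 Li⁺(aq) + PO₄³⁻(aq)
Ksp = [Li⁺]^3[PO₄³⁻] = [PO₄³⁻](0.206)^3
[PO₄³⁻] = 1.46×10⁻⁹ / (0.206)^3 = 1.67×10⁻⁷
[PO₄³⁻] = 1.67×10⁻⁷ mol/L

1.67×10⁻⁷ M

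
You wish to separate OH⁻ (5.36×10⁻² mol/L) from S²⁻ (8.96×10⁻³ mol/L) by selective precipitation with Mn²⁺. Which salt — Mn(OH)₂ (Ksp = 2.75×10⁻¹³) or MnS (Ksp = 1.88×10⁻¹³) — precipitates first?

MnS

Precipitation of each salt begins when its ion product equals Ksp.
For Mn(OH)₂: [Mn²⁺] = (Ksp/[OH⁻]^2) = 9.57×10⁻¹¹ mol/L
For MnS: [Mn²⁺] = (Ksp/[S²⁻]) = 2.10×10⁻¹¹ mol/L
Since MnS needs less Mn²⁺ to reach saturation, it precipitates first.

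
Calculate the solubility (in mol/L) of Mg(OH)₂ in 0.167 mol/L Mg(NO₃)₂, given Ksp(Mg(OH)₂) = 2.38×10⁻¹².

Mg(OH)₂(s) ⇌ Mg²⁺(aq) + 2 OH⁻(aq)
The solution already contains Mg²⁺ at 0.167 mol/L. Let s be the molar solubility of Mg(OH)₂.
[Mg²⁺] ≈ 0.167 mol/L (common ion dominates); [OH⁻] = 2s.
Ksp = [Mg²⁺][OH⁻]^2 = (0.167)(2s)^2
(2s)^2 = 2.38×10⁻¹² / (0.167) = 1.43×10⁻¹¹
s = 1.89×10⁻⁶ mol/L

1.89×10⁻⁶ M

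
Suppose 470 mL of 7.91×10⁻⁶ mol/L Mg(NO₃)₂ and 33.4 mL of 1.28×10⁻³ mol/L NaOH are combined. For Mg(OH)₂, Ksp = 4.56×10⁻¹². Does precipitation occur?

After mixing, V = 470 mL + 33.4 mL = 503.4 mL.
[Mg²⁺] = (7.91×10⁻⁶)(470)/503.4 = 7.39×10⁻⁶ mol/L
[OH⁻] = (1.28×10⁻³)(33.4)/503.4 = 8.49×10⁻⁵ mol/L
Q = [Mg²⁺][OH⁻]^2 = 5.33×10⁻¹⁴
Since Q (5.33×10⁻¹⁴) is less than Ksp (4.56×10⁻¹²), no Mg(OH)₂ precipitates.

No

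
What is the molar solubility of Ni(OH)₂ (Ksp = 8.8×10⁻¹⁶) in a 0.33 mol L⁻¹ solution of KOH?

Ni(OH)₂(s) ⇌ Ni²⁺(aq) + 2 OH⁻(aq)
Let s be the solubility of Ni(OH)₂ here. The common ion gives [OH⁻] ≈ 0.33 mol L⁻¹, and [Ni²⁺] = s.
Ksp = [Ni²⁺][OH⁻]^2 = s(0.33)^2
s = 8.8×10⁻¹⁶ / (0.33)^2 = 8.1×10⁻¹⁵
s = 8.1×10⁻¹⁵ mol L⁻¹

8.1×10⁻¹⁵ M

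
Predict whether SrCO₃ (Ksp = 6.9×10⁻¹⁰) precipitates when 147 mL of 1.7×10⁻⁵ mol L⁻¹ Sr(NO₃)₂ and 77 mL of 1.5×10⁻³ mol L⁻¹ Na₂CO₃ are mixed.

After mixing, V = 147 mL + 77 mL = 224 mL.
[Sr²⁺] = (1.7×10⁻⁵)(147)/224 = 1.1×10⁻⁵ mol L⁻¹
[CO₃²⁻] = (1.5×10⁻³)(77)/224 = 5.2×10⁻⁴ mol L⁻¹
Q = [Sr²⁺][CO₃²⁻] = 5.8×10⁻⁹
Since Q (5.8×10⁻⁹) exceeds Ksp (6.9×10⁻¹⁰), SrCO₃ will precipitate.

Yes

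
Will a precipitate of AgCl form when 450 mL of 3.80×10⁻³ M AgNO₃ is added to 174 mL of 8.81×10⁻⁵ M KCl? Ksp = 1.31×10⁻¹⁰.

Yes

After mixing, V = 450 mL + 174 mL = 624 mL.
[Ag⁺] = (3.80×10⁻³)(450)/624 = 2.74×10⁻³ M
[Cl⁻] = (8.81×10⁻⁵)(174)/624 = 2.46×10⁻⁵ M
Q = [Ag⁺][Cl⁻] = 6.73×10⁻⁸
Because Q > Ksp (6.73×10⁻⁸ vs 1.31×10⁻¹⁰), a precipitate of AgCl forms.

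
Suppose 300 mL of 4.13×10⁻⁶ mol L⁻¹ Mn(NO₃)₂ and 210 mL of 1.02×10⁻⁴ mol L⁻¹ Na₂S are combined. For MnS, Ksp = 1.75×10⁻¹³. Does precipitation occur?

Yes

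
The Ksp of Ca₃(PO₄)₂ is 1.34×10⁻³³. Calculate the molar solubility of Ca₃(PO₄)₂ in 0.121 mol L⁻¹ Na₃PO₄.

Ca₃(PO₄)₂(s) ⇌ 3 Ca²⁺(aq) + 2 PO₄³⁻(aq)
PO₄³⁻ is already present at 0.121 mol L⁻¹. If s mol/L of Ca₃(PO₄)₂ dissolves, [Ca²⁺] = 3s while [PO₄³⁻] ≈ 0.121 mol L⁻¹.
Ksp = [Ca²⁺]^3[PO₄³⁻]^2 = (3s)^3(0.121)^2
(3s)^3 = 1.34×10⁻³³ / (0.121)^2 = 9.15×10⁻³²
s = 1.50×10⁻¹¹ mol L⁻¹

1.50×10⁻¹¹ M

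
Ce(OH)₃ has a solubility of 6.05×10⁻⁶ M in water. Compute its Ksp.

Ce(OH)₃(s) ⇌ Ce³⁺(aq) + 3 OH⁻(aq)
Let s be the molar solubility. Then [Ce³⁺] = s and [OH⁻] = 3s.
Ksp = [Ce³⁺][OH⁻]^3 = s · (3s)^3 = 27s^4
Ksp = 27 × (6.05×10⁻⁶)^4 = 3.62×10⁻²⁰

Ksp = 3.62×10⁻²⁰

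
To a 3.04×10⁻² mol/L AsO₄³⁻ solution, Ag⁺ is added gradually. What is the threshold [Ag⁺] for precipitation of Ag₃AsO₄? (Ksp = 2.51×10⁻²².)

2.02×10⁻⁷ M

Each salt precipitates once Q = Ksp for that salt.
Ag₃AsO₄(s) ⇌ 3 Ag⁺(aq) + AsO₄³⁻(aq)
Ksp = [Ag⁺]^3[AsO₄³⁻] = [Ag⁺]^3(3.04×10⁻²)
[Ag⁺]^3 = 2.51×10⁻²² / (3.04×10⁻²) = 8.26×10⁻²¹
[Ag⁺] = 2.02×10⁻⁷ mol/L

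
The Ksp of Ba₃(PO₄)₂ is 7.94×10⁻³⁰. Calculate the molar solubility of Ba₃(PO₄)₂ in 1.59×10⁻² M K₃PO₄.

Ba₃(PO₄)₂(s) ⇌ 3 Ba²⁺(aq) + 2 PO₄³⁻(aq)
Let s be the solubility of Ba₃(PO₄)₂ here. The common ion gives [PO₄³⁻] ≈ 1.59×10⁻² M, and [Ba²⁺] = 3s.
Ksp = [Ba²⁺]^3[PO₄³⁻]^2 = (3s)^3(1.59×10⁻²)^2
(3s)^3 = 7.94×10⁻³⁰ / (1.59×10⁻²)^2 = 3.14×10⁻²⁶
s = 1.05×10⁻⁹ M

1.05×10⁻⁹ M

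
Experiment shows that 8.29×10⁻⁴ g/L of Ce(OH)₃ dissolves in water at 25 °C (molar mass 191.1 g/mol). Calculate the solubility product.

Ksp = 9.56×10⁻²¹

Molar solubility s = (8.29×10⁻⁴ g/L) / (191.1 g/mol) = 4.3380×10⁻⁶ mol/L
Ce(OH)₃(s) ⇌ Ce³⁺(aq) + 3 OH⁻(aq)
Call the molar solubility s, so that [Ce³⁺] = s and [OH⁻] = 3s.
Ksp = [Ce³⁺][OH⁻]^3 = s · (3s)^3 = 27s^4
Ksp = 27 × (4.3380×10⁻⁶)^4 = 9.56×10⁻²¹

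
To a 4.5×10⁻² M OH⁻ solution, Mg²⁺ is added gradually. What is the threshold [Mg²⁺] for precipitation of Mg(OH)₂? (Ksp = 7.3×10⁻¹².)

The threshold for precipitation is Q = Ksp.
Mg(OH)₂(s) ⇌ Mg²⁺(aq) + 2 OH⁻(aq)
Ksp = [Mg²⁺][OH⁻]^2 = [Mg²⁺](4.5×10⁻²)^2
[Mg²⁺] = 7.3×10⁻¹² / (4.5×10⁻²)^2 = 3.6×10⁻⁹
[Mg²⁺] = 3.6×10⁻⁹ M

3.6×10⁻⁹ M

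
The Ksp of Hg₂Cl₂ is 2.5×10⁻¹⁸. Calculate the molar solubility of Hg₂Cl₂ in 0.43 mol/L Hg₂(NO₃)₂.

Hg₂Cl₂(s) ⇌ Hg₂²⁺(aq) + 2 Cl⁻(aq)
The solution already contains Hg₂²⁺ at 0.43 mol/L. Let s be the molar solubility of Hg₂Cl₂.
[Hg₂²⁺] ≈ 0.43 mol/L (common ion dominates); [Cl⁻] = 2s.
Ksp = [Hg₂²⁺][Cl⁻]^2 = (0.43)(2s)^2
(2s)^2 = 2.5×10⁻¹⁸ / (0.43) = 5.8×10⁻¹⁸
s = 1.2×10⁻⁹ mol/L

1.2×10⁻⁹ M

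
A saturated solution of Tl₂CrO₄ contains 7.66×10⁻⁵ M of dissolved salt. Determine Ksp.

Tl₂CrO₄(s) ⇌ 2 Tl⁺(aq) + CrO₄²⁻(aq)
Let s be the molar solubility. Then [Tl⁺] = 2s and [CrO₄²⁻] = s.
Ksp = [Tl⁺]^2[CrO₄²⁻] = (2s)^2 · s = 4s^3
Ksp = 4 × (7.66×10⁻⁵)^3 = 1.80×10⁻¹²

Ksp = 1.80×10⁻¹²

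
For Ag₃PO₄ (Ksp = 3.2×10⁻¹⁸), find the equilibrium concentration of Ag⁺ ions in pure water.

5.6×10⁻⁵ M

Ag₃PO₄(s) ⇌ 3 Ag⁺(aq) + PO₄³⁻(aq)
Call the molar solubility s, so that [Ag⁺] = 3s and [PO₄³⁻] = s.
Ksp = [Ag⁺]^3[PO₄³⁻] = (3s)^3 · s = 27s^4 = 3.2×10⁻¹⁸
s = 1.9×10⁻⁵ mol/L
[Ag⁺] = 3s = 5.6×10⁻⁵ mol/L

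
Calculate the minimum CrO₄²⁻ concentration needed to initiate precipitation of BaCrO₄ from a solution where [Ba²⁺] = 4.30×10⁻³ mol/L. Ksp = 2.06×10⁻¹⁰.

4.79×10⁻⁸ M

Precipitation begins when Q = Ksp.
BaCrO₄(s) ⇌ Ba²⁺(aq) + CrO₄²⁻(aq)
Ksp = [Ba²⁺][CrO₄²⁻] = [CrO₄²⁻](4.30×10⁻³)
[CrO₄²⁻] = 2.06×10⁻¹⁰ / (4.30×10⁻³) = 4.79×10⁻⁸
[CrO₄²⁻] = 4.79×10⁻⁸ mol/L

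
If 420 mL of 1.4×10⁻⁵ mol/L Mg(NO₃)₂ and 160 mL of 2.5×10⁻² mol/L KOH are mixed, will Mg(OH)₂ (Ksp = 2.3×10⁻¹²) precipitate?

Yes

Total volume after mixing = 420 + 160 = 580 mL.
[Mg²⁺] = (1.4×10⁻⁵)(420)/580 = 1.0×10⁻⁵ mol/L
[OH⁻] = (2.5×10⁻²)(160)/580 = 6.9×10⁻³ mol/L
Q = [Mg²⁺][OH⁻]^2 = 4.8×10⁻¹⁰
Since Q (4.8×10⁻¹⁰) exceeds Ksp (2.3×10⁻¹²), Mg(OH)₂ will precipitate.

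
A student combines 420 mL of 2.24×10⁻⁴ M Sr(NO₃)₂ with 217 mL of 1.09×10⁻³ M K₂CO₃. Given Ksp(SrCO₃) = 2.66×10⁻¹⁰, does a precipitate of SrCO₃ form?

The combined volume is 637 mL.
[Sr²⁺] = (2.24×10⁻⁴)(420)/637 = 1.48×10⁻⁴ M
[CO₃²⁻] = (1.09×10⁻³)(217)/637 = 3.71×10⁻⁴ M
Q = [Sr²⁺][CO₃²⁻] = 5.48×10⁻⁸
Since Q (5.48×10⁻⁸) exceeds Ksp (2.66×10⁻¹⁰), SrCO₃ will precipitate.

Yes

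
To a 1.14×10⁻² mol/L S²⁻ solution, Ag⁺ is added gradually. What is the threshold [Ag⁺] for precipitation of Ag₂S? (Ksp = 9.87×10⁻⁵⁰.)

2.94×10⁻²⁴ M

Precipitation of each salt begins when its ion product equals Ksp.
Ag₂S(s) ⇌ 2 Ag⁺(aq) + S²⁻(aq)
Ksp = [Ag⁺]^2[S²⁻] = [Ag⁺]^2(1.14×10⁻²)
[Ag⁺]^2 = 9.87×10⁻⁵⁰ / (1.14×10⁻²) = 8.66×10⁻⁴⁸
[Ag⁺] = 2.94×10⁻²⁴ mol/L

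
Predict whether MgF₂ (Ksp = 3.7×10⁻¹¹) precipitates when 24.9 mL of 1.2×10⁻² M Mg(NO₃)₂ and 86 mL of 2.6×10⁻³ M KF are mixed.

Yes

The combined volume is 110.9 mL.
[Mg²⁺] = (1.2×10⁻²)(24.9)/110.9 = 2.7×10⁻³ M
[F⁻] = (2.6×10⁻³)(86)/110.9 = 2.0×10⁻³ M
Q = [Mg²⁺][F⁻]^2 = 1.1×10⁻⁸
Since Q (1.1×10⁻⁸) exceeds Ksp (3.7×10⁻¹¹), MgF₂ will precipitate.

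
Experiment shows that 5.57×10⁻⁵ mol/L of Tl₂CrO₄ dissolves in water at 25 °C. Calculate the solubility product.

Ksp = 6.91×10⁻¹³

Tl₂CrO₄(s) ⇌ 2 Tl⁺(aq) + CrO₄²⁻(aq)
With molar solubility s: [Tl⁺] = 2s, [CrO₄²⁻] = s.
Ksp = [Tl⁺]^2[CrO₄²⁻] = (2s)^2 · s = 4s^3
Ksp = 4 × (5.57×10⁻⁵)^3 = 6.91×10⁻¹³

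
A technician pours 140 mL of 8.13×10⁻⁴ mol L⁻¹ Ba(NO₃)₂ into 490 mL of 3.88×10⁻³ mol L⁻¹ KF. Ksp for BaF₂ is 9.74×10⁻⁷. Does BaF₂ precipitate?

After mixing, V = 140 mL + 490 mL = 630 mL.
[Ba²⁺] = (8.13×10⁻⁴)(140)/630 = 1.81×10⁻⁴ mol L⁻¹
[F⁻] = (3.88×10⁻³)(490)/630 = 3.02×10⁻³ mol L⁻¹
Q = [Ba²⁺][F⁻]^2 = 1.65×10⁻⁹
Since Q (1.65×10⁻⁹) is less than Ksp (9.74×10⁻⁷), no BaF₂ precipitates.

No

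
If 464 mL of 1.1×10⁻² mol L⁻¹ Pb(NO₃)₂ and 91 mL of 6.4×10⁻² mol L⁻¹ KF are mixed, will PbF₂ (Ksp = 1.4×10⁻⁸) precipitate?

Total volume after mixing = 464 + 91 = 555 mL.
[Pb²⁺] = (1.1×10⁻²)(464)/555 = 9.2×10⁻³ mol L⁻¹
[F⁻] = (6.4×10⁻²)(91)/555 = 1.0×10⁻² mol L⁻¹
Q = [Pb²⁺][F⁻]^2 = 1.0×10⁻⁶
Since Q (1.0×10⁻⁶) exceeds Ksp (1.4×10⁻⁸), PbF₂ will precipitate.

Yes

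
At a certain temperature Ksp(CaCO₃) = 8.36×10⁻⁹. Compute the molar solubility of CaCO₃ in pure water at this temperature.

9.14×10⁻⁵ M

CaCO₃(s) ⇌ Ca²⁺(aq) + CO₃²⁻(aq)
Let s be the molar solubility. Then [Ca²⁺] = s and [CO₃²⁻] = s.
Ksp = [Ca²⁺][CO₃²⁻] = s · s = s^2
s^2 = 8.36×10⁻⁹
Taking the 2nd root, s = 9.14×10⁻⁵ mol/L.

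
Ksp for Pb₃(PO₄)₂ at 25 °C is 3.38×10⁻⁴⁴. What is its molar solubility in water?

7.93×10⁻¹⁰ M

Pb₃(PO₄)₂(s) ⇌ 3 Pb²⁺(aq) + 2 PO₄³⁻(aq)
For each mole of Pb₃(PO₄)₂ that dissolves per liter, [Pb²⁺] = 3s and [PO₄³⁻] = 2s; let s denote this solubility.
Ksp = [Pb²⁺]^3[PO₄³⁻]^2 = (3s)^3 · (2s)^2 = 108s^5
108s^5 = 3.38×10⁻⁴⁴  ⇒  s^5 = 3.13×10⁻⁴⁶
Taking the 5th root, s = 7.93×10⁻¹⁰ M.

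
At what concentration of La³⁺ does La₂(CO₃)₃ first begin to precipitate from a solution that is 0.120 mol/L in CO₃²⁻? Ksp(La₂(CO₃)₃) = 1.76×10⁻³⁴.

Precipitation begins when Q = Ksp.
La₂(CO₃)₃(s) ⇌ 2 La³⁺(aq) + 3 CO₃²⁻(aq)
Ksp = [La³⁺]^2[CO₃²⁻]^3 = [La³⁺]^2(0.120)^3
[La³⁺]^2 = 1.76×10⁻³⁴ / (0.120)^3 = 1.02×10⁻³¹
[La³⁺] = 3.19×10⁻¹⁶ mol/L

3.19×10⁻¹⁶ M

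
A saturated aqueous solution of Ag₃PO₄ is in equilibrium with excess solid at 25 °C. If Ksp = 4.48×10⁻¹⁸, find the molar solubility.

2.02×10⁻⁵ M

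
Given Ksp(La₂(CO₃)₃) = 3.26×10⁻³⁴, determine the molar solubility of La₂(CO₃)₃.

La₂(CO₃)₃(s) ⇌ 2 La³⁺(aq) + 3 CO₃²⁻(aq)
Let s be the molar solubility. Then [La³⁺] = 2s and [CO₃²⁻] = 3s.
Ksp = [La³⁺]^2[CO₃²⁻]^3 = (2s)^2 · (3s)^3 = 108s^5
108s^5 = 3.26×10⁻³⁴  ⇒  s^5 = 3.02×10⁻³⁶
Taking the 5th root, s = 7.87×10⁻⁸ M.

7.87×10⁻⁸ M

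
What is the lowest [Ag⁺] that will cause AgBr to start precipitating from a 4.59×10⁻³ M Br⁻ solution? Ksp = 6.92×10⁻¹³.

1.51×10⁻¹⁰ M

Precipitation begins when Q = Ksp.
AgBr(s) ⇌ Ag⁺(aq) + Br⁻(aq)
Ksp = [Ag⁺][Br⁻] = [Ag⁺](4.59×10⁻³)
[Ag⁺] = 6.92×10⁻¹³ / (4.59×10⁻³) = 1.51×10⁻¹⁰
[Ag⁺] = 1.51×10⁻¹⁰ M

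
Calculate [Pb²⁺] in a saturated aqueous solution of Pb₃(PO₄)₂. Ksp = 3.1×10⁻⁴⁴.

2.3×10⁻⁹ M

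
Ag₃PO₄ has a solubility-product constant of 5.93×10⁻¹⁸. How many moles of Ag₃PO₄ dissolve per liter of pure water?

2.16×10⁻⁵ M

Ag₃PO₄(s) ⇌ 3 Ag⁺(aq) + PO₄³⁻(aq)
Let s be the molar solubility. Then [Ag⁺] = 3s and [PO₄³⁻] = s.
Ksp = [Ag⁺]^3[PO₄³⁻] = (3s)^3 · s = 27s^4
27s^4 = 5.93×10⁻¹⁸  ⇒  s^4 = 2.20×10⁻¹⁹
Taking the 4th root, s = 2.16×10⁻⁵ M.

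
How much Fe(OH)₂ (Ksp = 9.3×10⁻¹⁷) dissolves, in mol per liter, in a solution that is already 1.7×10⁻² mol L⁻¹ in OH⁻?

Fe(OH)₂(s) ⇌ Fe²⁺(aq) + 2 OH⁻(aq)
The solution already contains OH⁻ at 1.7×10⁻² mol L⁻¹. Let s be the molar solubility of Fe(OH)₂.
[OH⁻] ≈ 1.7×10⁻² mol L⁻¹ (common ion dominates); [Fe²⁺] = s.
Ksp = [Fe²⁺][OH⁻]^2 = s(1.7×10⁻²)^2
s = 9.3×10⁻¹⁷ / (1.7×10⁻²)^2 = 3.2×10⁻¹³
s = 3.2×10⁻¹³ mol L⁻¹

3.2×10⁻¹³ M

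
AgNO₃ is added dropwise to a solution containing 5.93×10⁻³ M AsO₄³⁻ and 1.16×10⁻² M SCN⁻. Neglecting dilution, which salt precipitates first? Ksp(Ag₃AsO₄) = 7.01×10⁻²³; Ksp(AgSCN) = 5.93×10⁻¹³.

AgSCN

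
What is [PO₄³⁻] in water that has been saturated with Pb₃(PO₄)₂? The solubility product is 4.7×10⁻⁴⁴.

Pb₃(PO₄)₂(s) ⇌ 3 Pb²⁺(aq) + 2 PO₄³⁻(aq)
For each mole of Pb₃(PO₄)₂ that dissolves per liter, [Pb²⁺] = 3s and [PO₄³⁻] = 2s; let s denote this solubility.
Ksp = [Pb²⁺]^3[PO₄³⁻]^2 = (3s)^3 · (2s)^2 = 108s^5 = 4.7×10⁻⁴⁴
s = 8.5×10⁻¹⁰ mol/L
[PO₄³⁻] = 2s = 1.7×10⁻⁹ mol/L

1.7×10⁻⁹ M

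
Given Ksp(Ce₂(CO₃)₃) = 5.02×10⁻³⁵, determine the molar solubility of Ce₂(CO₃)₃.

Ce₂(CO₃)₃(s) ⇌ 2 Ce³⁺(aq) + 3 CO₃²⁻(aq)
Call the molar solubility s, so that [Ce³⁺] = 2s and [CO₃²⁻] = 3s.
Ksp = [Ce³⁺]^2[CO₃²⁻]^3 = (2s)^2 · (3s)^3 = 108s^5
108s^5 = 5.02×10⁻³⁵  ⇒  s^5 = 4.65×10⁻³⁷
Taking the 5th root, s = 5.41×10⁻⁸ mol/L.

5.41×10⁻⁸ M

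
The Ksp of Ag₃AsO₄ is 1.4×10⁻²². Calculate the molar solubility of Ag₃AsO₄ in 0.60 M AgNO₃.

6.5×10⁻²² M

Ag₃AsO₄(s) ⇌ 3 Ag⁺(aq) + AsO₄³⁻(aq)
The solution already contains Ag⁺ at 0.60 M. Let s be the molar solubility of Ag₃AsO₄.
[Ag⁺] ≈ 0.60 M (common ion dominates); [AsO₄³⁻] = s.
Ksp = [Ag⁺]^3[AsO₄³⁻] = (0.60)^3s
s = 1.4×10⁻²² / (0.60)^3 = 6.5×10⁻²²
s = 6.5×10⁻²² M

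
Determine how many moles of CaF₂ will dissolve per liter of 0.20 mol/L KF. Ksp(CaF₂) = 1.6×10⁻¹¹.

4.0×10⁻¹⁰ M

CaF₂(s) ⇌ Ca²⁺(aq) + 2 F⁻(aq)
F⁻ is already present at 0.20 mol/L. If s mol/L of CaF₂ dissolves, [Ca²⁺] = s while [F⁻] ≈ 0.20 mol/L.
Ksp = [Ca²⁺][F⁻]^2 = s(0.20)^2
s = 1.6×10⁻¹¹ / (0.20)^2 = 4.0×10⁻¹⁰
s = 4.0×10⁻¹⁰ mol/L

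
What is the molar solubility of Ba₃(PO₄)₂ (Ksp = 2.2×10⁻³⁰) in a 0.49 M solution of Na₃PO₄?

Ba₃(PO₄)₂(s) ⇌ 3 Ba²⁺(aq) + 2 PO₄³⁻(aq)
The solution already contains PO₄³⁻ at 0.49 M. Let s be the molar solubility of Ba₃(PO₄)₂.
[PO₄³⁻] ≈ 0.49 M (common ion dominates); [Ba²⁺] = 3s.
Ksp = [Ba²⁺]^3[PO₄³⁻]^2 = (3s)^3(0.49)^2
(3s)^3 = 2.2×10⁻³⁰ / (0.49)^2 = 9.2×10⁻³⁰
s = 7.0×10⁻¹¹ M

7.0×10⁻¹¹ M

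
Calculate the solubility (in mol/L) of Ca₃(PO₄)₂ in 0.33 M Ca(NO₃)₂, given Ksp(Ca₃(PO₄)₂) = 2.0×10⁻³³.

Ca₃(PO₄)₂(s) ⇌ 3 Ca²⁺(aq) + 2 PO₄³⁻(aq)
Ca²⁺ is already present at 0.33 M. If s mol/L of Ca₃(PO₄)₂ dissolves, [PO₄³⁻] = 2s while [Ca²⁺] ≈ 0.33 M.
Ksp = [Ca²⁺]^3[PO₄³⁻]^2 = (0.33)^3(2s)^2
(2s)^2 = 2.0×10⁻³³ / (0.33)^3 = 5.6×10⁻³²
s = 1.2×10⁻¹⁶ M

1.2×10⁻¹⁶ M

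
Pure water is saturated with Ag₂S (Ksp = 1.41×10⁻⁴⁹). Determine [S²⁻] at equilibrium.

3.28×10⁻¹⁷ M

Ag₂S(s) ⇌ 2 Ag⁺(aq) + S²⁻(aq)
For each mole of Ag₂S that dissolves per liter, [Ag⁺] = 2s and [S²⁻] = s; let s denote this solubility.
Ksp = [Ag⁺]^2[S²⁻] = (2s)^2 · s = 4s^3 = 1.41×10⁻⁴⁹
s = 3.28×10⁻¹⁷ mol L⁻¹
[S²⁻] = s = 3.28×10⁻¹⁷ mol L⁻¹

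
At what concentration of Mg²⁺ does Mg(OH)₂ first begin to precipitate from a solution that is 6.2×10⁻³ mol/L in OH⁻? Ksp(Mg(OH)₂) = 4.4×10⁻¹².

Precipitation begins when Q = Ksp.
Mg(OH)₂(s) ⇌ Mg²⁺(aq) + 2 OH⁻(aq)
Ksp = [Mg²⁺][OH⁻]^2 = [Mg²⁺](6.2×10⁻³)^2
[Mg²⁺] = 4.4×10⁻¹² / (6.2×10⁻³)^2 = 1.1×10⁻⁷
[Mg²⁺] = 1.1×10⁻⁷ mol/L

1.1×10⁻⁷ M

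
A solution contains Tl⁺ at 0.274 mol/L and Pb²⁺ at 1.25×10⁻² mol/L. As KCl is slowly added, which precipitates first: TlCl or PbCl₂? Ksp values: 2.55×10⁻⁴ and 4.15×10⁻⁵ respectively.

TlCl

The threshold for precipitation is Q = Ksp.
For TlCl: [Cl⁻] = (Ksp/[Tl⁺]) = 9.31×10⁻⁴ mol/L
For PbCl₂: [Cl⁻] = (Ksp/[Pb²⁺])^(1/2) = 5.76×10⁻² mol/L
Since TlCl needs less Cl⁻ to reach saturation, it precipitates first.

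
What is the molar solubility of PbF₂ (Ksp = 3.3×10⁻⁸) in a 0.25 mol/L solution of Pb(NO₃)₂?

PbF₂(s) ⇌ Pb²⁺(aq) + 2 F⁻(aq)
With Pb²⁺ already at 0.25 mol/L and s small, take [Pb²⁺] ≈ 0.25 mol/L and [F⁻] = 2s.
Ksp = [Pb²⁺][F⁻]^2 = (0.25)(2s)^2
(2s)^2 = 3.3×10⁻⁸ / (0.25) = 1.3×10⁻⁷
s = 1.8×10⁻⁴ mol/L

1.8×10⁻⁴ M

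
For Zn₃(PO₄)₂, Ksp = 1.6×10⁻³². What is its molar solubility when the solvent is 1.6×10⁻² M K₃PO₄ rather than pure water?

1.3×10⁻¹⁰ M

Zn₃(PO₄)₂(s) ⇌ 3 Zn²⁺(aq) + 2 PO₄³⁻(aq)
Let s be the solubility of Zn₃(PO₄)₂ here. The common ion gives [PO₄³⁻] ≈ 1.6×10⁻² M, and [Zn²⁺] = 3s.
Ksp = [Zn²⁺]^3[PO₄³⁻]^2 = (3s)^3(1.6×10⁻²)^2
(3s)^3 = 1.6×10⁻³² / (1.6×10⁻²)^2 = 6.3×10⁻²⁹
s = 1.3×10⁻¹⁰ M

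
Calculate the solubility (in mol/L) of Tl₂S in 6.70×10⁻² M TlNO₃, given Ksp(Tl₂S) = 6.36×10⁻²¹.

Tl₂S(s) ⇌ 2 Tl⁺(aq) + S²⁻(aq)
Let s be the solubility of Tl₂S here. The common ion gives [Tl⁺] ≈ 6.70×10⁻² M, and [S²⁻] = s.
Ksp = [Tl⁺]^2[S²⁻] = (6.70×10⁻²)^2s
s = 6.36×10⁻²¹ / (6.70×10⁻²)^2 = 1.42×10⁻¹⁸
s = 1.42×10⁻¹⁸ M

1.42×10⁻¹⁸ M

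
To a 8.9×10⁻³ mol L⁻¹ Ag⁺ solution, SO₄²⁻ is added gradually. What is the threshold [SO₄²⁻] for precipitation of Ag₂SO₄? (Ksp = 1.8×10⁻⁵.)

A salt starts to precipitate once the ion product Q reaches its Ksp.
Ag₂SO₄(s) ⇌ 2 Ag⁺(aq) + SO₄²⁻(aq)
Ksp = [Ag⁺]^2[SO₄²⁻] = [SO₄²⁻](8.9×10⁻³)^2
[SO₄²⁻] = 1.8×10⁻⁵ / (8.9×10⁻³)^2 = 0.23
[SO₄²⁻] = 0.23 mol L⁻¹

0.23 M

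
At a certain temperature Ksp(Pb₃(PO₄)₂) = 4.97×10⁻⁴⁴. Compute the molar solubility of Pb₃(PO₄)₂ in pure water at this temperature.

8.56×10⁻¹⁰ M

Pb₃(PO₄)₂(s) ⇌ 3 Pb²⁺(aq) + 2 PO₄³⁻(aq)
With molar solubility s: [Pb²⁺] = 3s, [PO₄³⁻] = 2s.
Ksp = [Pb²⁺]^3[PO₄³⁻]^2 = (3s)^3 · (2s)^2 = 108s^5
108s^5 = 4.97×10⁻⁴⁴  ⇒  s^5 = 4.60×10⁻⁴⁶
s = (4.60×10⁻⁴⁶)^(1/5) = 8.56×10⁻¹⁰ mol/L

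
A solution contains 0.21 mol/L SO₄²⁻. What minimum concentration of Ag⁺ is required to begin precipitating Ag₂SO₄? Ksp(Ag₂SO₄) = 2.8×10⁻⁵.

A salt starts to precipitate once the ion product Q reaches its Ksp.
Ag₂SO₄(s) ⇌ 2 Ag⁺(aq) + SO₄²⁻(aq)
Ksp = [Ag⁺]^2[SO₄²⁻] = [Ag⁺]^2(0.21)
[Ag⁺]^2 = 2.8×10⁻⁵ / (0.21) = 1.3×10⁻⁴
[Ag⁺] = 1.2×10⁻² mol/L

1.2×10⁻² M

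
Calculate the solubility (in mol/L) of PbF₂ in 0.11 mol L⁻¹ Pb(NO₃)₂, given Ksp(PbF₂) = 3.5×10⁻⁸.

PbF₂(s) ⇌ Pb²⁺(aq) + 2 F⁻(aq)
Pb²⁺ is already present at 0.11 mol L⁻¹. If s mol/L of PbF₂ dissolves, [F⁻] = 2s while [Pb²⁺] ≈ 0.11 mol L⁻¹.
Ksp = [Pb²⁺][F⁻]^2 = (0.11)(2s)^2
(2s)^2 = 3.5×10⁻⁸ / (0.11) = 3.2×10⁻⁷
s = 2.8×10⁻⁴ mol L⁻¹

2.8×10⁻⁴ M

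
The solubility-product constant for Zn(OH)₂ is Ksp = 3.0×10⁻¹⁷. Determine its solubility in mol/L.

2.0×10⁻⁶ M

Zn(OH)₂(s) ⇌ Zn²⁺(aq) + 2 OH⁻(aq)
With molar solubility s: [Zn²⁺] = s, [OH⁻] = 2s.
Ksp = [Zn²⁺][OH⁻]^2 = s · (2s)^2 = 4s^3
4s^3 = 3.0×10⁻¹⁷  ⇒  s^3 = 7.5×10⁻¹⁸
s = (7.5×10⁻¹⁸)^(1/3) = 2.0×10⁻⁶ mol/L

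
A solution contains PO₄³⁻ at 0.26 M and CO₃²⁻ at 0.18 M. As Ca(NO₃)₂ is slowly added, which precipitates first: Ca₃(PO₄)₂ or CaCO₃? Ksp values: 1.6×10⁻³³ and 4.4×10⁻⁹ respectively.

Ca₃(PO₄)₂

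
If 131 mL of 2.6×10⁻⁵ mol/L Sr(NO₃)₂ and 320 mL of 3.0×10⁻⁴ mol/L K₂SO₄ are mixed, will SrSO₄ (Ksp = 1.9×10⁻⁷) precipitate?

After mixing, V = 131 mL + 320 mL = 451 mL.
[Sr²⁺] = (2.6×10⁻⁵)(131)/451 = 7.6×10⁻⁶ mol/L
[SO₄²⁻] = (3.0×10⁻⁴)(320)/451 = 2.1×10⁻⁴ mol/L
Q = [Sr²⁺][SO₄²⁻] = 1.6×10⁻⁹
Since Q (1.6×10⁻⁹) is less than Ksp (1.9×10⁻⁷), no SrSO₄ precipitates.

No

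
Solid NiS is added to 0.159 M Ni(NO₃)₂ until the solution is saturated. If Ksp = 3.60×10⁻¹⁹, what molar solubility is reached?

2.26×10⁻¹⁸ M

NiS(s) ⇌ Ni²⁺(aq) + S²⁻(aq)
With Ni²⁺ already at 0.159 M and s small, take [Ni²⁺] ≈ 0.159 M and [S²⁻] = s.
Ksp = [Ni²⁺][S²⁻] = (0.159)s
s = 3.60×10⁻¹⁹ / (0.159) = 2.26×10⁻¹⁸
s = 2.26×10⁻¹⁸ M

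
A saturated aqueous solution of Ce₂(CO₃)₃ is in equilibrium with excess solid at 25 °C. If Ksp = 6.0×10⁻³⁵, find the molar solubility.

Ce₂(CO₃)₃(s) ⇌ 2 Ce³⁺(aq) + 3 CO₃²⁻(aq)
With molar solubility s: [Ce³⁺] = 2s, [CO₃²⁻] = 3s.
Ksp = [Ce³⁺]^2[CO₃²⁻]^3 = (2s)^2 · (3s)^3 = 108s^5
108s^5 = 6.0×10⁻³⁵  ⇒  s^5 = 5.6×10⁻³⁷
s = (5.6×10⁻³⁷)^(1/5) = 5.6×10⁻⁸ mol L⁻¹

5.6×10⁻⁸ M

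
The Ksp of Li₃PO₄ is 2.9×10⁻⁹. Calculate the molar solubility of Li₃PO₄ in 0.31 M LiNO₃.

9.7×10⁻⁸ M

Li₃PO₄(s) ⇌ 3 Li⁺(aq) + PO₄³⁻(aq)
Let s be the solubility of Li₃PO₄ here. The common ion gives [Li⁺] ≈ 0.31 M, and [PO₄³⁻] = s.
Ksp = [Li⁺]^3[PO₄³⁻] = (0.31)^3s
s = 2.9×10⁻⁹ / (0.31)^3 = 9.7×10⁻⁸
s = 9.7×10⁻⁸ M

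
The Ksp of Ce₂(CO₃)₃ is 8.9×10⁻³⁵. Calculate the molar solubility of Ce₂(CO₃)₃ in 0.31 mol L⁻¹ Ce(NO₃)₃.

3.2×10⁻¹² M

Ce₂(CO₃)₃(s) ⇌ 2 Ce³⁺(aq) + 3 CO₃²⁻(aq)
Ce³⁺ is already present at 0.31 mol L⁻¹. If s mol/L of Ce₂(CO₃)₃ dissolves, [CO₃²⁻] = 3s while [Ce³⁺] ≈ 0.31 mol L⁻¹.
Ksp = [Ce³⁺]^2[CO₃²⁻]^3 = (0.31)^2(3s)^3
(3s)^3 = 8.9×10⁻³⁵ / (0.31)^2 = 9.3×10⁻³⁴
s = 3.2×10⁻¹² mol L⁻¹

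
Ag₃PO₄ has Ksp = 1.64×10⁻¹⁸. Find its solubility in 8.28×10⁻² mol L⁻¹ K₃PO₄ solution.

9.02×10⁻⁷ M

Ag₃PO₄(s) ⇌ 3 Ag⁺(aq) + PO₄³⁻(aq)
With PO₄³⁻ already at 8.28×10⁻² mol L⁻¹ and s small, take [PO₄³⁻] ≈ 8.28×10⁻² mol L⁻¹ and [Ag⁺] = 3s.
Ksp = [Ag⁺]^3[PO₄³⁻] = (3s)^3(8.28×10⁻²)
(3s)^3 = 1.64×10⁻¹⁸ / (8.28×10⁻²) = 1.98×10⁻¹⁷
s = 9.02×10⁻⁷ mol L⁻¹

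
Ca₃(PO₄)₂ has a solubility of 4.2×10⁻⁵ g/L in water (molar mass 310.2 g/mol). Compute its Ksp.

s = (4.2×10⁻⁵ g L⁻¹)/(310.2 g mol⁻¹) = 1.354×10⁻⁷ M
Ca₃(PO₄)₂(s) ⇌ 3 Ca²⁺(aq) + 2 PO₄³⁻(aq)
With molar solubility s: [Ca²⁺] = 3s, [PO₄³⁻] = 2s.
Ksp = [Ca²⁺]^3[PO₄³⁻]^2 = (3s)^3 · (2s)^2 = 108s^5
Ksp = 108 × (1.354×10⁻⁷)^5 = 4.9×10⁻³³

Ksp = 4.9×10⁻³³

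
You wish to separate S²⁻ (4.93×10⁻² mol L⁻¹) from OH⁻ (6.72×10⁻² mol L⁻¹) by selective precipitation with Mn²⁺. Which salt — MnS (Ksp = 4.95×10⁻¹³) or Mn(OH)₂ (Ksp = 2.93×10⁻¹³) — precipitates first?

The threshold for precipitation is Q = Ksp.
For MnS: [Mn²⁺] = (Ksp/[S²⁻]) = 1.00×10⁻¹¹ mol L⁻¹
For Mn(OH)₂: [Mn²⁺] = (Ksp/[OH⁻]^2) = 6.49×10⁻¹¹ mol L⁻¹
MnS requires the lower [Mn²⁺], so it precipitates first.

MnS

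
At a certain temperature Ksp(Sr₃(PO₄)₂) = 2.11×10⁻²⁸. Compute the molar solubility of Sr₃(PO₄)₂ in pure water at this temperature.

1.14×10⁻⁶ M

Sr₃(PO₄)₂(s) ⇌ 3 Sr²⁺(aq) + 2 PO₄³⁻(aq)
For each mole of Sr₃(PO₄)₂ that dissolves per liter, [Sr²⁺] = 3s and [PO₄³⁻] = 2s; let s denote this solubility.
Ksp = [Sr²⁺]^3[PO₄³⁻]^2 = (3s)^3 · (2s)^2 = 108s^5
108s^5 = 2.11×10⁻²⁸  ⇒  s^5 = 1.95×10⁻³⁰
Taking the 5th root, s = 1.14×10⁻⁶ M.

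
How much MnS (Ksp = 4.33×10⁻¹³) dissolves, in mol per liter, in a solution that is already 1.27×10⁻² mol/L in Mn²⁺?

3.41×10⁻¹¹ M

MnS(s) ⇌ Mn²⁺(aq) + S²⁻(aq)
Mn²⁺ is already present at 1.27×10⁻² mol/L. If s mol/L of MnS dissolves, [S²⁻] = s while [Mn²⁺] ≈ 1.27×10⁻² mol/L.
Ksp = [Mn²⁺][S²⁻] = (1.27×10⁻²)s
s = 4.33×10⁻¹³ / (1.27×10⁻²) = 3.41×10⁻¹¹
s = 3.41×10⁻¹¹ mol/L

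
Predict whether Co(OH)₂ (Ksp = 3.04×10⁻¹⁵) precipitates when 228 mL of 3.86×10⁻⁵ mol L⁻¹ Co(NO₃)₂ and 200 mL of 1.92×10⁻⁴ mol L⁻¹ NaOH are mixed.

Yes

The combined volume is 428 mL.
[Co²⁺] = (3.86×10⁻⁵)(228)/428 = 2.06×10⁻⁵ mol L⁻¹
[OH⁻] = (1.92×10⁻⁴)(200)/428 = 8.97×10⁻⁵ mol L⁻¹
Q = [Co²⁺][OH⁻]^2 = 1.66×10⁻¹³
Because Q > Ksp (1.66×10⁻¹³ vs 3.04×10⁻¹⁵), a precipitate of Co(OH)₂ forms.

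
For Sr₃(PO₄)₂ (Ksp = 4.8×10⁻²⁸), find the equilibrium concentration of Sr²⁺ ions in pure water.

4.0×10⁻⁶ M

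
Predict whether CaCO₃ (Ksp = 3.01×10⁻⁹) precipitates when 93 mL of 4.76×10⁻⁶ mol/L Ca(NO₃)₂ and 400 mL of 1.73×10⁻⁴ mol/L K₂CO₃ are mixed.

The combined volume is 493 mL.
[Ca²⁺] = (4.76×10⁻⁶)(93)/493 = 8.98×10⁻⁷ mol/L
[CO₃²⁻] = (1.73×10⁻⁴)(400)/493 = 1.40×10⁻⁴ mol/L
Q = [Ca²⁺][CO₃²⁻] = 1.26×10⁻¹⁰
Since Q (1.26×10⁻¹⁰) is less than Ksp (3.01×10⁻⁹), no CaCO₃ precipitates.

No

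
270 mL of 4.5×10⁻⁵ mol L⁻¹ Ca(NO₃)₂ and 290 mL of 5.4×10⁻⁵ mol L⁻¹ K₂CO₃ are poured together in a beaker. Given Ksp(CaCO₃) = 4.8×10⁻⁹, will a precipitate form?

No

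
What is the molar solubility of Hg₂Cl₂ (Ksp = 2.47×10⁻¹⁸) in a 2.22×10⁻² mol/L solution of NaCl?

Hg₂Cl₂(s) ⇌ Hg₂²⁺(aq) + 2 Cl⁻(aq)
Let s be the solubility of Hg₂Cl₂ here. The common ion gives [Cl⁻] ≈ 2.22×10⁻² mol/L, and [Hg₂²⁺] = s.
Ksp = [Hg₂²⁺][Cl⁻]^2 = s(2.22×10⁻²)^2
s = 2.47×10⁻¹⁸ / (2.22×10⁻²)^2 = 5.01×10⁻¹⁵
s = 5.01×10⁻¹⁵ mol/L

5.01×10⁻¹⁵ M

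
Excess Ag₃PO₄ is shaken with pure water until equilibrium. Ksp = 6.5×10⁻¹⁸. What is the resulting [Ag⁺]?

6.6×10⁻⁵ M

Ag₃PO₄(s) ⇌ 3 Ag⁺(aq) + PO₄³⁻(aq)
With molar solubility s: [Ag⁺] = 3s, [PO₄³⁻] = s.
Ksp = [Ag⁺]^3[PO₄³⁻] = (3s)^3 · s = 27s^4 = 6.5×10⁻¹⁸
s = 2.2×10⁻⁵ mol L⁻¹
[Ag⁺] = 3s = 6.6×10⁻⁵ mol L⁻¹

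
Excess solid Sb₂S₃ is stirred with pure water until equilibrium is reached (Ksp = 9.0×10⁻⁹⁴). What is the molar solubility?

9.6×10⁻²⁰ M

Sb₂S₃(s) ⇌ 2 Sb³⁺(aq) + 3 S²⁻(aq)
With molar solubility s: [Sb³⁺] = 2s, [S²⁻] = 3s.
Ksp = [Sb³⁺]^2[S²⁻]^3 = (2s)^2 · (3s)^3 = 108s^5
108s^5 = 9.0×10⁻⁹⁴  ⇒  s^5 = 8.3×10⁻⁹⁶
s = (8.3×10⁻⁹⁶)^(1/5) = 9.6×10⁻²⁰ M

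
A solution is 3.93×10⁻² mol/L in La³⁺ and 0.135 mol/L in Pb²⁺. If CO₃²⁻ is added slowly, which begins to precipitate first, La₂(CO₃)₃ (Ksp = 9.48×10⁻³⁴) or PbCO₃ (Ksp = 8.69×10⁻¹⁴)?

Precipitation begins when Q = Ksp.
For La₂(CO₃)₃: [CO₃²⁻] = (Ksp/[La³⁺]^2)^(1/3) = 8.50×10⁻¹¹ mol/L
For PbCO₃: [CO₃²⁻] = (Ksp/[Pb²⁺]) = 6.44×10⁻¹³ mol/L
Since PbCO₃ needs less CO₃²⁻ to reach saturation, it precipitates first.

PbCO₃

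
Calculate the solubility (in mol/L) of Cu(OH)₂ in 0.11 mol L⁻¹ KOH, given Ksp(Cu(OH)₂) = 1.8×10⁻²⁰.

1.5×10⁻¹⁸ M

Cu(OH)₂(s) ⇌ Cu²⁺(aq) + 2 OH⁻(aq)
The solution already contains OH⁻ at 0.11 mol L⁻¹. Let s be the molar solubility of Cu(OH)₂.
[OH⁻] ≈ 0.11 mol L⁻¹ (common ion dominates); [Cu²⁺] = s.
Ksp = [Cu²⁺][OH⁻]^2 = s(0.11)^2
s = 1.8×10⁻²⁰ / (0.11)^2 = 1.5×10⁻¹⁸
s = 1.5×10⁻¹⁸ mol L⁻¹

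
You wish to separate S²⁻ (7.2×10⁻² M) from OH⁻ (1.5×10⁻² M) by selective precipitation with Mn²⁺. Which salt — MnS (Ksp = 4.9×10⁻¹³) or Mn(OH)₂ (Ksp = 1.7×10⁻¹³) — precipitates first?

MnS

The threshold for precipitation is Q = Ksp.
For MnS: [Mn²⁺] = (Ksp/[S²⁻]) = 6.8×10⁻¹² M
For Mn(OH)₂: [Mn²⁺] = (Ksp/[OH⁻]^2) = 7.6×10⁻¹⁰ M
The smaller threshold [Mn²⁺] is reached first, so MnS precipitates first.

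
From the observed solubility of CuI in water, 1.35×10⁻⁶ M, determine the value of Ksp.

Ksp = 1.82×10⁻¹²

CuI(s) ⇌ Cu⁺(aq) + I⁻(aq)
For each mole of CuI that dissolves per liter, [Cu⁺] = s and [I⁻] = s; let s denote this solubility.
Ksp = [Cu⁺][I⁻] = s · s = s^2
Ksp = (1.35×10⁻⁶)^2 = 1.82×10⁻¹²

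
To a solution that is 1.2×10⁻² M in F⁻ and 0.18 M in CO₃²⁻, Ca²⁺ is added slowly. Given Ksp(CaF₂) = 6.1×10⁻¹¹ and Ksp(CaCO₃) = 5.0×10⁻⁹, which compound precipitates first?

Each salt precipitates once Q = Ksp for that salt.
For CaF₂: [Ca²⁺] = (Ksp/[F⁻]^2) = 4.2×10⁻⁷ M
For CaCO₃: [Ca²⁺] = (Ksp/[CO₃²⁻]) = 2.8×10⁻⁸ M
CaCO₃ requires the lower [Ca²⁺], so it precipitates first.

CaCO₃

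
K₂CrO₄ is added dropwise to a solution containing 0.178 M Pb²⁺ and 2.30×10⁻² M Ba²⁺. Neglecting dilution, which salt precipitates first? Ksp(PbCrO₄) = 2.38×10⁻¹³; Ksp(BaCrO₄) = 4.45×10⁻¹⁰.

PbCrO₄

Each salt precipitates once Q = Ksp for that salt.
For PbCrO₄: [CrO₄²⁻] = (Ksp/[Pb²⁺]) = 1.34×10⁻¹² M
For BaCrO₄: [CrO₄²⁻] = (Ksp/[Ba²⁺]) = 1.93×10⁻⁸ M
The smaller threshold [CrO₄²⁻] is reached first, so PbCrO₄ precipitates first.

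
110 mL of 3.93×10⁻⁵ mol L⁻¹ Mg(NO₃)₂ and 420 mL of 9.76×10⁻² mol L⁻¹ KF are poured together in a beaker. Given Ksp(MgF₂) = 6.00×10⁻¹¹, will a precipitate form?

Yes

After mixing, V = 110 mL + 420 mL = 530 mL.
[Mg²⁺] = (3.93×10⁻⁵)(110)/530 = 8.16×10⁻⁶ mol L⁻¹
[F⁻] = (9.76×10⁻²)(420)/530 = 7.73×10⁻² mol L⁻¹
Q = [Mg²⁺][F⁻]^2 = 4.88×10⁻⁸
Since Q (4.88×10⁻⁸) exceeds Ksp (6.00×10⁻¹¹), MgF₂ will precipitate.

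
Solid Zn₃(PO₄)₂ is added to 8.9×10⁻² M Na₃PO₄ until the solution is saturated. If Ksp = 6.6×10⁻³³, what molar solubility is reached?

Zn₃(PO₄)₂(s) ⇌ 3 Zn²⁺(aq) + 2 PO₄³⁻(aq)
The solution already contains PO₄³⁻ at 8.9×10⁻² M. Let s be the molar solubility of Zn₃(PO₄)₂.
[PO₄³⁻] ≈ 8.9×10⁻² M (common ion dominates); [Zn²⁺] = 3s.
Ksp = [Zn²⁺]^3[PO₄³⁻]^2 = (3s)^3(8.9×10⁻²)^2
(3s)^3 = 6.6×10⁻³³ / (8.9×10⁻²)^2 = 8.3×10⁻³¹
s = 3.1×10⁻¹¹ M

3.1×10⁻¹¹ M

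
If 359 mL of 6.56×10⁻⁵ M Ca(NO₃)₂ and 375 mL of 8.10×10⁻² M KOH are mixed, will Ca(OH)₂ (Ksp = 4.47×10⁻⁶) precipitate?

Total volume after mixing = 359 + 375 = 734 mL.
[Ca²⁺] = (6.56×10⁻⁵)(359)/734 = 3.21×10⁻⁵ M
[OH⁻] = (8.10×10⁻²)(375)/734 = 4.14×10⁻² M
Q = [Ca²⁺][OH⁻]^2 = 5.49×10⁻⁸
Q < Ksp (5.49×10⁻⁸ vs 4.47×10⁻⁶); the solution remains unsaturated and no precipitate forms.

No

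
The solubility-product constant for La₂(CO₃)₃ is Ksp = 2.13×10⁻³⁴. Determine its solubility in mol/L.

La₂(CO₃)₃(s) ⇌ 2 La³⁺(aq) + 3 CO₃²⁻(aq)
If s mol/L of La₂(CO₃)₃ dissolves, [La³⁺] = 2s and [CO₃²⁻] = 3s.
Ksp = [La³⁺]^2[CO₃²⁻]^3 = (2s)^2 · (3s)^3 = 108s^5
108s^5 = 2.13×10⁻³⁴  ⇒  s^5 = 1.97×10⁻³⁶
Taking the 5th root, s = 7.23×10⁻⁸ M.

7.23×10⁻⁸ M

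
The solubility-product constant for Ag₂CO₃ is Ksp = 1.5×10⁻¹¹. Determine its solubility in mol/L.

Ag₂CO₃(s) ⇌ 2 Ag⁺(aq) + CO₃²⁻(aq)
Let s be the molar solubility. Then [Ag⁺] = 2s and [CO₃²⁻] = s.
Ksp = [Ag⁺]^2[CO₃²⁻] = (2s)^2 · s = 4s^3
4s^3 = 1.5×10⁻¹¹  ⇒  s^3 = 3.8×10⁻¹²
s = 1.6×10⁻⁴ mol L⁻¹

1.6×10⁻⁴ M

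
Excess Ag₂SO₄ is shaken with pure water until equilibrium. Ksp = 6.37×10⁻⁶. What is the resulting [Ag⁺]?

Ag₂SO₄(s) ⇌ 2 Ag⁺(aq) + SO₄²⁻(aq)
If s mol/L of Ag₂SO₄ dissolves, [Ag⁺] = 2s and [SO₄²⁻] = s.
Ksp = [Ag⁺]^2[SO₄²⁻] = (2s)^2 · s = 4s^3 = 6.37×10⁻⁶
s = 1.17×10⁻² mol/L
[Ag⁺] = 2s = 2.34×10⁻² mol/L

2.34×10⁻² M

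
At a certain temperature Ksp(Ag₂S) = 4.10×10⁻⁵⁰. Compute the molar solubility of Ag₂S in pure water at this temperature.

2.17×10⁻¹⁷ M

Ag₂S(s) ⇌ 2 Ag⁺(aq) + S²⁻(aq)
Let s be the molar solubility. Then [Ag⁺] = 2s and [S²⁻] = s.
Ksp = [Ag⁺]^2[S²⁻] = (2s)^2 · s = 4s^3
4s^3 = 4.10×10⁻⁵⁰  ⇒  s^3 = 1.03×10⁻⁵⁰
Taking the 3rd root, s = 2.17×10⁻¹⁷ mol/L.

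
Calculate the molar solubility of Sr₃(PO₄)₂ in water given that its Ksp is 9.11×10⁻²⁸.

Sr₃(PO₄)₂(s) ⇌ 3 Sr²⁺(aq) + 2 PO₄³⁻(aq)
With molar solubility s: [Sr²⁺] = 3s, [PO₄³⁻] = 2s.
Ksp = [Sr²⁺]^3[PO₄³⁻]^2 = (3s)^3 · (2s)^2 = 108s^5
108s^5 = 9.11×10⁻²⁸  ⇒  s^5 = 8.44×10⁻³⁰
s = (8.44×10⁻³⁰)^(1/5) = 1.53×10⁻⁶ mol L⁻¹

1.53×10⁻⁶ M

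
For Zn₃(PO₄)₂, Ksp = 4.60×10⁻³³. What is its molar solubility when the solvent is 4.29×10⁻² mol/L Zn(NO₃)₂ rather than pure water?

3.82×10⁻¹⁵ M

Zn₃(PO₄)₂(s) ⇌ 3 Zn²⁺(aq) + 2 PO₄³⁻(aq)
With Zn²⁺ already at 4.29×10⁻² mol/L and s small, take [Zn²⁺] ≈ 4.29×10⁻² mol/L and [PO₄³⁻] = 2s.
Ksp = [Zn²⁺]^3[PO₄³⁻]^2 = (4.29×10⁻²)^3(2s)^2
(2s)^2 = 4.60×10⁻³³ / (4.29×10⁻²)^3 = 5.83×10⁻²⁹
s = 3.82×10⁻¹⁵ mol/L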